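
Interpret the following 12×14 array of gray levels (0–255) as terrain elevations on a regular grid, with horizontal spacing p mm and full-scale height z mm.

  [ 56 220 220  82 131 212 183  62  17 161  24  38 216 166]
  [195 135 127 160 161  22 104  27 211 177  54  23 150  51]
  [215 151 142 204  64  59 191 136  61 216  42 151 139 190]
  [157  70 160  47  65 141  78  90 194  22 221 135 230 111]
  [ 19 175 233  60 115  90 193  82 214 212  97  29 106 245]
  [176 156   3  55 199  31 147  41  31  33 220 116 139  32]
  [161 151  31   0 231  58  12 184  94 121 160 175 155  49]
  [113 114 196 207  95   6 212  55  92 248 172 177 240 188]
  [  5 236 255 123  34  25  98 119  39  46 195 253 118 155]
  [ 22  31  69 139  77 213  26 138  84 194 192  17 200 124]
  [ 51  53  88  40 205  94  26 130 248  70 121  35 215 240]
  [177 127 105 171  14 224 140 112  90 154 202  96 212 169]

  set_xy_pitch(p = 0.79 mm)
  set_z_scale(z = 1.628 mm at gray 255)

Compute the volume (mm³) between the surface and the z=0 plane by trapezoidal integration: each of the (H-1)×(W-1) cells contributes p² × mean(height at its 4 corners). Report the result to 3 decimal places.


height_mm = gray/255 × 1.628; cell vol = 0.79² × mean(4 corners)
unit = 0.79² × 1.628 / (4×255) = 0.000996113 mm³ per gray-sum
row 0: Σ corner-gray over 13 cells = 6302  → 6.2775
row 1: Σ corner-gray over 13 cells = 6465  → 6.4399
row 2: Σ corner-gray over 13 cells = 6691  → 6.6650
row 3: Σ corner-gray over 13 cells = 6650  → 6.6241
row 4: Σ corner-gray over 13 cells = 6026  → 6.0026
row 5: Σ corner-gray over 13 cells = 5504  → 5.4826
row 6: Σ corner-gray over 13 cells = 6883  → 6.8562
row 7: Σ corner-gray over 13 cells = 7171  → 7.1431
row 8: Σ corner-gray over 13 cells = 6148  → 6.1241
row 9: Σ corner-gray over 13 cells = 5847  → 5.8243
row 10: Σ corner-gray over 13 cells = 6581  → 6.5554
Σ rows: total corner-gray = 70268  → 69.9948 mm³

69.995


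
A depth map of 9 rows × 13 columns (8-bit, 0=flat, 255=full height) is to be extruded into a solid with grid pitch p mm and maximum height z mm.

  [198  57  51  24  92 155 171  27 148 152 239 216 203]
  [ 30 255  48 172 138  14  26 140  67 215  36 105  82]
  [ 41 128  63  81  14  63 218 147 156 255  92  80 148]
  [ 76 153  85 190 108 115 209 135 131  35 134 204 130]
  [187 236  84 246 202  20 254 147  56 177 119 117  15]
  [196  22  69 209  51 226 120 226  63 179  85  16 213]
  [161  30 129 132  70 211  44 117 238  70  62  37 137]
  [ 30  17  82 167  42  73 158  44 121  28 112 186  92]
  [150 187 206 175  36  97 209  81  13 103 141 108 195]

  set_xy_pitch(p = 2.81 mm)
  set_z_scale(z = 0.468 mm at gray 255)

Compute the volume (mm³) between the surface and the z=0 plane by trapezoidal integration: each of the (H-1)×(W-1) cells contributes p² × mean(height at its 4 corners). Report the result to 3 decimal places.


height_mm = gray/255 × 0.468; cell vol = 2.81² × mean(4 corners)
unit = 2.81² × 0.468 / (4×255) = 0.00362292 mm³ per gray-sum
row 0: Σ corner-gray over 12 cells = 5609  → 20.3209
row 1: Σ corner-gray over 12 cells = 5327  → 19.2993
row 2: Σ corner-gray over 12 cells = 5987  → 21.6904
row 3: Σ corner-gray over 12 cells = 6722  → 24.3532
row 4: Σ corner-gray over 12 cells = 6459  → 23.4004
row 5: Σ corner-gray over 12 cells = 5519  → 19.9949
row 6: Σ corner-gray over 12 cells = 4760  → 17.2451
row 7: Σ corner-gray over 12 cells = 5239  → 18.9805
Σ rows: total corner-gray = 45622  → 165.2847 mm³

165.285


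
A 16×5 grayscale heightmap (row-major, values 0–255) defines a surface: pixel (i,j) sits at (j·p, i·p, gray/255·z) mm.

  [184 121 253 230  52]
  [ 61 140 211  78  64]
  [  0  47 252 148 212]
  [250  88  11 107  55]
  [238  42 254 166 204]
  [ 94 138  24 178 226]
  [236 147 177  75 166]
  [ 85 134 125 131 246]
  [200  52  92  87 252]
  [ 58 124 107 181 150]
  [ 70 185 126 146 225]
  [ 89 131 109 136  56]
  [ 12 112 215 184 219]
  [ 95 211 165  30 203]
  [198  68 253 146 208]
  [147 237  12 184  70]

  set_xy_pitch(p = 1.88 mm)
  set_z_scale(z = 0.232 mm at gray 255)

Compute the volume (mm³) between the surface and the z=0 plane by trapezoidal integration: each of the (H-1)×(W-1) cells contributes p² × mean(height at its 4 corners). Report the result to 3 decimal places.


26.531

height_mm = gray/255 × 0.232; cell vol = 1.88² × mean(4 corners)
unit = 1.88² × 0.232 / (4×255) = 0.000803903 mm³ per gray-sum
row 0: Σ corner-gray over 4 cells = 2427  → 1.9511
row 1: Σ corner-gray over 4 cells = 2089  → 1.6794
row 2: Σ corner-gray over 4 cells = 1823  → 1.4655
row 3: Σ corner-gray over 4 cells = 2083  → 1.6745
row 4: Σ corner-gray over 4 cells = 2366  → 1.9020
row 5: Σ corner-gray over 4 cells = 2200  → 1.7686
row 6: Σ corner-gray over 4 cells = 2311  → 1.8578
row 7: Σ corner-gray over 4 cells = 2025  → 1.6279
row 8: Σ corner-gray over 4 cells = 1946  → 1.5644
row 9: Σ corner-gray over 4 cells = 2241  → 1.8015
row 10: Σ corner-gray over 4 cells = 2106  → 1.6930
row 11: Σ corner-gray over 4 cells = 2150  → 1.7284
row 12: Σ corner-gray over 4 cells = 2363  → 1.8996
row 13: Σ corner-gray over 4 cells = 2450  → 1.9696
row 14: Σ corner-gray over 4 cells = 2423  → 1.9479
Σ rows: total corner-gray = 33003  → 26.5312 mm³


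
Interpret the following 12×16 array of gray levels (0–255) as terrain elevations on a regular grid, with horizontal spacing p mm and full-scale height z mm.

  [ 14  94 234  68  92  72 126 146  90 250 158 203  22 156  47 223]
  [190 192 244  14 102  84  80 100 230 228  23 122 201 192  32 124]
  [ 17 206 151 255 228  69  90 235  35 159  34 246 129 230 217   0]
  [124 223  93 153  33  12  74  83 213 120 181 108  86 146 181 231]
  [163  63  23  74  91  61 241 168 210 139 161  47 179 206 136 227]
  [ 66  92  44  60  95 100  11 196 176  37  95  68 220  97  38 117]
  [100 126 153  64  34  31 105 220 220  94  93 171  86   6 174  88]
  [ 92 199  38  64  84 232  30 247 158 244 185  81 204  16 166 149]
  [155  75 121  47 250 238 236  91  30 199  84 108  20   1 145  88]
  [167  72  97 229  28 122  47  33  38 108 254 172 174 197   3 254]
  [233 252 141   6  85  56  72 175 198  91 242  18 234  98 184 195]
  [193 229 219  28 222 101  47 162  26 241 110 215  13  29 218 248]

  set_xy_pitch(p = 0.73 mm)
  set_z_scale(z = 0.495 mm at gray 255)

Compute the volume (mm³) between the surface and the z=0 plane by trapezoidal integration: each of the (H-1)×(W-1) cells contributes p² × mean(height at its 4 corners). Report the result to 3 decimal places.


height_mm = gray/255 × 0.495; cell vol = 0.73² × mean(4 corners)
unit = 0.73² × 0.495 / (4×255) = 0.000258613 mm³ per gray-sum
row 0: Σ corner-gray over 15 cells = 7755  → 2.0055
row 1: Σ corner-gray over 15 cells = 8587  → 2.2207
row 2: Σ corner-gray over 15 cells = 8352  → 2.1599
row 3: Σ corner-gray over 15 cells = 7755  → 2.0055
row 4: Σ corner-gray over 15 cells = 6829  → 1.7661
row 5: Σ corner-gray over 15 cells = 6183  → 1.5990
row 6: Σ corner-gray over 15 cells = 7479  → 1.9342
row 7: Σ corner-gray over 15 cells = 7670  → 1.9836
row 8: Σ corner-gray over 15 cells = 7102  → 1.8367
row 9: Σ corner-gray over 15 cells = 7701  → 1.9916
row 10: Σ corner-gray over 15 cells = 8293  → 2.1447
Σ rows: total corner-gray = 83706  → 21.6475 mm³

21.647


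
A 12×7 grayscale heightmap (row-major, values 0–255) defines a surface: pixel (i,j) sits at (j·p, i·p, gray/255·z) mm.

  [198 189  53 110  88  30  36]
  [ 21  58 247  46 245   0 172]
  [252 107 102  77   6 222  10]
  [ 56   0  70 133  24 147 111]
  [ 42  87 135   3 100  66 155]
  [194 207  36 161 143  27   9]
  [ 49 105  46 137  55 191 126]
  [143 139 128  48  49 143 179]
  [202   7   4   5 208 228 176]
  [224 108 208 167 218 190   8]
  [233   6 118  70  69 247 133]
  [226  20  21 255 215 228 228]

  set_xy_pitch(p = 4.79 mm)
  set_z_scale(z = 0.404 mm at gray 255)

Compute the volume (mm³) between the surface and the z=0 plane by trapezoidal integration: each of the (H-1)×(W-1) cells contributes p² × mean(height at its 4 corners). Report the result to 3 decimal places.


height_mm = gray/255 × 0.404; cell vol = 4.79² × mean(4 corners)
unit = 4.79² × 0.404 / (4×255) = 0.00908766 mm³ per gray-sum
row 0: Σ corner-gray over 6 cells = 2559  → 23.2553
row 1: Σ corner-gray over 6 cells = 2675  → 24.3095
row 2: Σ corner-gray over 6 cells = 2205  → 20.0383
row 3: Σ corner-gray over 6 cells = 1894  → 17.2120
row 4: Σ corner-gray over 6 cells = 2330  → 21.1743
row 5: Σ corner-gray over 6 cells = 2594  → 23.5734
row 6: Σ corner-gray over 6 cells = 2579  → 23.4371
row 7: Σ corner-gray over 6 cells = 2618  → 23.7915
row 8: Σ corner-gray over 6 cells = 3296  → 29.9529
row 9: Σ corner-gray over 6 cells = 3400  → 30.8981
row 10: Σ corner-gray over 6 cells = 3318  → 30.1529
Σ rows: total corner-gray = 29468  → 267.7953 mm³

267.795


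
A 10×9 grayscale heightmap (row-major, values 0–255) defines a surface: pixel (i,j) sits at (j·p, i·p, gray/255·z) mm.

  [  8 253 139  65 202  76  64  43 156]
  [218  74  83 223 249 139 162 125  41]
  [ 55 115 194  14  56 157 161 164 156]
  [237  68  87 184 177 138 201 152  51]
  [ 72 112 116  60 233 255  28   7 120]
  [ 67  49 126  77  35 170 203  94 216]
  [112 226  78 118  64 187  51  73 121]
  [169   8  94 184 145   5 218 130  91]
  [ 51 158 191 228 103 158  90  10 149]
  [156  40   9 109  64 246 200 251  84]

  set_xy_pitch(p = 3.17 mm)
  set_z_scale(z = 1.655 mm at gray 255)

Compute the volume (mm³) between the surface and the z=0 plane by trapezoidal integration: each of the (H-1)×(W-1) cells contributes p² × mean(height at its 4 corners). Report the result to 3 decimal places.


height_mm = gray/255 × 1.655; cell vol = 3.17² × mean(4 corners)
unit = 3.17² × 1.655 / (4×255) = 0.0163048 mm³ per gray-sum
row 0: Σ corner-gray over 8 cells = 4217  → 68.7575
row 1: Σ corner-gray over 8 cells = 4302  → 70.1434
row 2: Σ corner-gray over 8 cells = 4235  → 69.0510
row 3: Σ corner-gray over 8 cells = 4116  → 67.1107
row 4: Σ corner-gray over 8 cells = 3605  → 58.7789
row 5: Σ corner-gray over 8 cells = 3618  → 58.9909
row 6: Σ corner-gray over 8 cells = 3655  → 59.5942
row 7: Σ corner-gray over 8 cells = 3904  → 63.6541
row 8: Σ corner-gray over 8 cells = 4154  → 67.7303
Σ rows: total corner-gray = 35806  → 583.8108 mm³

583.811


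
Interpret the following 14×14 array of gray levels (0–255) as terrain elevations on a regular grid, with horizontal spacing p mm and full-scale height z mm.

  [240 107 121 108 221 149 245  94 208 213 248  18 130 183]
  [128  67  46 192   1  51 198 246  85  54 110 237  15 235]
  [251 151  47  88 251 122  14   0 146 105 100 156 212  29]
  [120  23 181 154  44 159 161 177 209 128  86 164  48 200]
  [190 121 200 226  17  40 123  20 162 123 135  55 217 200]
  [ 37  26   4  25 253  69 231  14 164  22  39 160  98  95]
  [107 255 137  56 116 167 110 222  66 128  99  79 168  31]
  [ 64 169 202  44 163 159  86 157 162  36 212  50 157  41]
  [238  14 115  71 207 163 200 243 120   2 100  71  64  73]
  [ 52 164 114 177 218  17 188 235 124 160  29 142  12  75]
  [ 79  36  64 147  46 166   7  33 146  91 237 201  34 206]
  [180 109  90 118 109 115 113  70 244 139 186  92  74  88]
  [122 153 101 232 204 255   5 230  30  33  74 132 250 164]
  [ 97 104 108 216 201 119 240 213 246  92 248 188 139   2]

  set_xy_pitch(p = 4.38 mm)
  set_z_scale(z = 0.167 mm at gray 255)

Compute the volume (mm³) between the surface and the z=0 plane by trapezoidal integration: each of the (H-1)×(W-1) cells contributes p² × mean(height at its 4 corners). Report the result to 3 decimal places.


262.699

height_mm = gray/255 × 0.167; cell vol = 4.38² × mean(4 corners)
unit = 4.38² × 0.167 / (4×255) = 0.00314098 mm³ per gray-sum
row 0: Σ corner-gray over 13 cells = 7114  → 22.3449
row 1: Σ corner-gray over 13 cells = 6031  → 18.9432
row 2: Σ corner-gray over 13 cells = 6452  → 20.2656
row 3: Σ corner-gray over 13 cells = 6656  → 20.9063
row 4: Σ corner-gray over 13 cells = 5610  → 17.6209
row 5: Σ corner-gray over 13 cells = 5686  → 17.8596
row 6: Σ corner-gray over 13 cells = 6643  → 20.8655
row 7: Σ corner-gray over 13 cells = 6350  → 19.9452
row 8: Σ corner-gray over 13 cells = 6338  → 19.9075
row 9: Σ corner-gray over 13 cells = 5988  → 18.8082
row 10: Σ corner-gray over 13 cells = 5887  → 18.4909
row 11: Σ corner-gray over 13 cells = 6870  → 21.5785
row 12: Σ corner-gray over 13 cells = 8011  → 25.1624
Σ rows: total corner-gray = 83636  → 262.6986 mm³


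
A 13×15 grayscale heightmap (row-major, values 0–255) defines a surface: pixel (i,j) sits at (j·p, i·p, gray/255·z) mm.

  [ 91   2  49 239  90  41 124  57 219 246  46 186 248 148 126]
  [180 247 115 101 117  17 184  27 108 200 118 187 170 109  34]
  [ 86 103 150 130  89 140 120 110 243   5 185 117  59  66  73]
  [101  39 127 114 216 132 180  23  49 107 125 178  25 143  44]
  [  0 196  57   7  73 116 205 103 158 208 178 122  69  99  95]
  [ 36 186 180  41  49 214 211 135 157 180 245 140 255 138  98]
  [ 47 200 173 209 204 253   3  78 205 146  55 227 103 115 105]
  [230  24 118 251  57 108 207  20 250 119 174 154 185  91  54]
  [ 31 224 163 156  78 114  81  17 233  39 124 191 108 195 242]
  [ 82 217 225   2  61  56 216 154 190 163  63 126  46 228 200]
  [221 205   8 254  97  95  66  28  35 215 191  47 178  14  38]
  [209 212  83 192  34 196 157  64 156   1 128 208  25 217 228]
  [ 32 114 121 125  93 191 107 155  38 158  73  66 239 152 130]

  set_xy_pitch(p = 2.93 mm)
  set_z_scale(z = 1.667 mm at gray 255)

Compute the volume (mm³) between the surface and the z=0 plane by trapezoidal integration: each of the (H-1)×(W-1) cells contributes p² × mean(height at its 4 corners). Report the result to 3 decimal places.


1216.564

height_mm = gray/255 × 1.667; cell vol = 2.93² × mean(4 corners)
unit = 2.93² × 1.667 / (4×255) = 0.0140304 mm³ per gray-sum
row 0: Σ corner-gray over 14 cells = 7221  → 101.3137
row 1: Σ corner-gray over 14 cells = 6807  → 95.5051
row 2: Σ corner-gray over 14 cells = 6254  → 87.7462
row 3: Σ corner-gray over 14 cells = 6338  → 88.9248
row 4: Σ corner-gray over 14 cells = 7673  → 107.6554
row 5: Σ corner-gray over 14 cells = 8490  → 119.1183
row 6: Σ corner-gray over 14 cells = 7894  → 110.7561
row 7: Σ corner-gray over 14 cells = 7519  → 105.4947
row 8: Σ corner-gray over 14 cells = 7495  → 105.1580
row 9: Σ corner-gray over 14 cells = 6901  → 96.8239
row 10: Σ corner-gray over 14 cells = 6908  → 96.9221
row 11: Σ corner-gray over 14 cells = 7209  → 101.1453
Σ rows: total corner-gray = 86709  → 1216.5637 mm³


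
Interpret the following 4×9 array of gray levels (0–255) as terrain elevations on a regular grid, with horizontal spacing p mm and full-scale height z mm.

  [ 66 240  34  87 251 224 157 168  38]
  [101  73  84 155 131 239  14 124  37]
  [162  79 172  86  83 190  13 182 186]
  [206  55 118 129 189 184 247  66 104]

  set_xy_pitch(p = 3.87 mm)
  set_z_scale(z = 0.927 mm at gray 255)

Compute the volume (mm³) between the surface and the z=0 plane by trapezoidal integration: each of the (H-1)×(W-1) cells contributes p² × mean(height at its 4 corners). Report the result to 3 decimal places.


height_mm = gray/255 × 0.927; cell vol = 3.87² × mean(4 corners)
unit = 3.87² × 0.927 / (4×255) = 0.0136114 mm³ per gray-sum
row 0: Σ corner-gray over 8 cells = 4204  → 57.2222
row 1: Σ corner-gray over 8 cells = 3736  → 50.8520
row 2: Σ corner-gray over 8 cells = 4244  → 57.7666
Σ rows: total corner-gray = 12184  → 165.8408 mm³

165.841


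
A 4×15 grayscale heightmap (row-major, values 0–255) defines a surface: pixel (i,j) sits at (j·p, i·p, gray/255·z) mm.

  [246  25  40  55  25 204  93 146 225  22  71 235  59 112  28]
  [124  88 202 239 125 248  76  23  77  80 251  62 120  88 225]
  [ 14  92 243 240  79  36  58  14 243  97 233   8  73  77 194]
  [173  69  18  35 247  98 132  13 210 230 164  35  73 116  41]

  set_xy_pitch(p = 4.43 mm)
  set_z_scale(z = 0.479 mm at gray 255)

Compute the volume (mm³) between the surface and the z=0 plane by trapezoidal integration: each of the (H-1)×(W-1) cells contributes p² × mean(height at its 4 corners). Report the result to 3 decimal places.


182.422

height_mm = gray/255 × 0.479; cell vol = 4.43² × mean(4 corners)
unit = 4.43² × 0.479 / (4×255) = 0.00921601 mm³ per gray-sum
row 0: Σ corner-gray over 14 cells = 6605  → 60.8717
row 1: Σ corner-gray over 14 cells = 6901  → 63.5997
row 2: Σ corner-gray over 14 cells = 6288  → 57.9503
Σ rows: total corner-gray = 19794  → 182.4216 mm³


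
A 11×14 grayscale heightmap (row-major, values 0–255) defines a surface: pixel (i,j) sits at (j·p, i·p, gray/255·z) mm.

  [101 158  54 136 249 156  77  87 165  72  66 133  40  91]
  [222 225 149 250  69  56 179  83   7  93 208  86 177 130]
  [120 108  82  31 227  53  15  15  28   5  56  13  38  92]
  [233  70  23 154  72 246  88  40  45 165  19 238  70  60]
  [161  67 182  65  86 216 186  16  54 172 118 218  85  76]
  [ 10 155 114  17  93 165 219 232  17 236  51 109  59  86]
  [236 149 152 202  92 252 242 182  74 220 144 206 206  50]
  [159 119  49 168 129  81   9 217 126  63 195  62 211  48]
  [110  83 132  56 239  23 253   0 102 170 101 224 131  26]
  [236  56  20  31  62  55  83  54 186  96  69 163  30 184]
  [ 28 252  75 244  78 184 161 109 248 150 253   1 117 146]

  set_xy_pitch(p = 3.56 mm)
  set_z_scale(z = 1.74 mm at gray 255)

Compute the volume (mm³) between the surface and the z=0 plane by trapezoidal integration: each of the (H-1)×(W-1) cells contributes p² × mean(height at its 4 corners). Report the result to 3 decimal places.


1316.854

height_mm = gray/255 × 1.74; cell vol = 3.56² × mean(4 corners)
unit = 3.56² × 1.74 / (4×255) = 0.0216197 mm³ per gray-sum
row 0: Σ corner-gray over 13 cells = 6494  → 140.3981
row 1: Σ corner-gray over 13 cells = 5070  → 109.6117
row 2: Σ corner-gray over 13 cells = 4307  → 93.1159
row 3: Σ corner-gray over 13 cells = 5920  → 127.9884
row 4: Σ corner-gray over 13 cells = 6197  → 133.9771
row 5: Σ corner-gray over 13 cells = 7558  → 163.4015
row 6: Σ corner-gray over 13 cells = 7593  → 164.1582
row 7: Σ corner-gray over 13 cells = 6229  → 134.6689
row 8: Σ corner-gray over 13 cells = 5394  → 116.6165
row 9: Σ corner-gray over 13 cells = 6148  → 132.9177
Σ rows: total corner-gray = 60910  → 1316.8541 mm³


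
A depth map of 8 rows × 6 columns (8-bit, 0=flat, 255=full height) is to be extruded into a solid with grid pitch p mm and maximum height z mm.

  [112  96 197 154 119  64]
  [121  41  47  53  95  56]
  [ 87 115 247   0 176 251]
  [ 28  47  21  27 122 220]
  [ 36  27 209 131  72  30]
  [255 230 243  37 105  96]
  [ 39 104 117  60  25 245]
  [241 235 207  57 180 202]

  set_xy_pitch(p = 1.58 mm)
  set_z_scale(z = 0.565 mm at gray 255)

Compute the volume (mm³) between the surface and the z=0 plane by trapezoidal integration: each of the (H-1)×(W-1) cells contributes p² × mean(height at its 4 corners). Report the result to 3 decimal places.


21.352

height_mm = gray/255 × 0.565; cell vol = 1.58² × mean(4 corners)
unit = 1.58² × 0.565 / (4×255) = 0.00138281 mm³ per gray-sum
row 0: Σ corner-gray over 5 cells = 1957  → 2.7062
row 1: Σ corner-gray over 5 cells = 2063  → 2.8527
row 2: Σ corner-gray over 5 cells = 2096  → 2.8984
row 3: Σ corner-gray over 5 cells = 1626  → 2.2484
row 4: Σ corner-gray over 5 cells = 2525  → 3.4916
row 5: Σ corner-gray over 5 cells = 2477  → 3.4252
row 6: Σ corner-gray over 5 cells = 2697  → 3.7294
Σ rows: total corner-gray = 15441  → 21.3520 mm³


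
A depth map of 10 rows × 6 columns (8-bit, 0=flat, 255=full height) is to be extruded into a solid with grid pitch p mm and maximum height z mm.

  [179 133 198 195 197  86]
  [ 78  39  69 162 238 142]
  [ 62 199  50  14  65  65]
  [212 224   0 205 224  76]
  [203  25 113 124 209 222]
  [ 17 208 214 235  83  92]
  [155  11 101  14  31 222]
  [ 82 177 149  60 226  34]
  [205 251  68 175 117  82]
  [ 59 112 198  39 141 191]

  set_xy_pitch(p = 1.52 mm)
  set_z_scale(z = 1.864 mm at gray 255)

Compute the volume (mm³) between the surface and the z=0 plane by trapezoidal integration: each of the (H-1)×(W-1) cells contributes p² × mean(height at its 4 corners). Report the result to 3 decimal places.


height_mm = gray/255 × 1.864; cell vol = 1.52² × mean(4 corners)
unit = 1.52² × 1.864 / (4×255) = 0.00422214 mm³ per gray-sum
row 0: Σ corner-gray over 5 cells = 2947  → 12.4427
row 1: Σ corner-gray over 5 cells = 2019  → 8.5245
row 2: Σ corner-gray over 5 cells = 2377  → 10.0360
row 3: Σ corner-gray over 5 cells = 2961  → 12.5018
row 4: Σ corner-gray over 5 cells = 2956  → 12.4807
row 5: Σ corner-gray over 5 cells = 2280  → 9.6265
row 6: Σ corner-gray over 5 cells = 2031  → 8.5752
row 7: Σ corner-gray over 5 cells = 2849  → 12.0289
row 8: Σ corner-gray over 5 cells = 2739  → 11.5644
Σ rows: total corner-gray = 23159  → 97.7806 mm³

97.781


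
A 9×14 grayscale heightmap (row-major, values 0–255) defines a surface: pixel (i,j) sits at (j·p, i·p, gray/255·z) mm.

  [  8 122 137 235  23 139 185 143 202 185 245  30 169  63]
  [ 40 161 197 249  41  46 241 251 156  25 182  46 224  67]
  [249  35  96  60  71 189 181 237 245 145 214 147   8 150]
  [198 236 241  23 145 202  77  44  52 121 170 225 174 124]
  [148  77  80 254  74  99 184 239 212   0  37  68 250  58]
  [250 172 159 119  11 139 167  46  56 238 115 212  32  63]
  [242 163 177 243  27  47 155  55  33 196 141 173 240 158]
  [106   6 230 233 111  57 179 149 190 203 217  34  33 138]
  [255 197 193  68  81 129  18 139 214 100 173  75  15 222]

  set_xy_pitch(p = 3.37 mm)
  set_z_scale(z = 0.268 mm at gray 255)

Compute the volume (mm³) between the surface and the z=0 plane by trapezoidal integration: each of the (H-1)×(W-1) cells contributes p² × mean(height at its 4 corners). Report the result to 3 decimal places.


height_mm = gray/255 × 0.268; cell vol = 3.37² × mean(4 corners)
unit = 3.37² × 0.268 / (4×255) = 0.00298397 mm³ per gray-sum
row 0: Σ corner-gray over 13 cells = 7446  → 22.2186
row 1: Σ corner-gray over 13 cells = 7400  → 22.0814
row 2: Σ corner-gray over 13 cells = 7397  → 22.0724
row 3: Σ corner-gray over 13 cells = 7096  → 21.1742
row 4: Σ corner-gray over 13 cells = 6599  → 19.6912
row 5: Σ corner-gray over 13 cells = 6945  → 20.7237
row 6: Σ corner-gray over 13 cells = 7228  → 21.5681
row 7: Σ corner-gray over 13 cells = 6809  → 20.3179
Σ rows: total corner-gray = 56920  → 169.8476 mm³

169.848


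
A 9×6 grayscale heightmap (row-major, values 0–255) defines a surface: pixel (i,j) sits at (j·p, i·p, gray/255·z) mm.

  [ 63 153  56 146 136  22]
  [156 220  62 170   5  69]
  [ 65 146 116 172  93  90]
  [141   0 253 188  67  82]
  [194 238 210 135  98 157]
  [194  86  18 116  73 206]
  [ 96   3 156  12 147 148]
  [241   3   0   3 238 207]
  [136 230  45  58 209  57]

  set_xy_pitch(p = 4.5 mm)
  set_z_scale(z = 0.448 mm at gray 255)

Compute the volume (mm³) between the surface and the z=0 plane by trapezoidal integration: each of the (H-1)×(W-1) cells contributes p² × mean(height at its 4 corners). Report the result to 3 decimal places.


164.968

height_mm = gray/255 × 0.448; cell vol = 4.5² × mean(4 corners)
unit = 4.5² × 0.448 / (4×255) = 0.00889412 mm³ per gray-sum
row 0: Σ corner-gray over 5 cells = 2206  → 19.6204
row 1: Σ corner-gray over 5 cells = 2348  → 20.8834
row 2: Σ corner-gray over 5 cells = 2448  → 21.7728
row 3: Σ corner-gray over 5 cells = 2952  → 26.2554
row 4: Σ corner-gray over 5 cells = 2699  → 24.0052
row 5: Σ corner-gray over 5 cells = 1866  → 16.5964
row 6: Σ corner-gray over 5 cells = 1816  → 16.1517
row 7: Σ corner-gray over 5 cells = 2213  → 19.6827
Σ rows: total corner-gray = 18548  → 164.9681 mm³


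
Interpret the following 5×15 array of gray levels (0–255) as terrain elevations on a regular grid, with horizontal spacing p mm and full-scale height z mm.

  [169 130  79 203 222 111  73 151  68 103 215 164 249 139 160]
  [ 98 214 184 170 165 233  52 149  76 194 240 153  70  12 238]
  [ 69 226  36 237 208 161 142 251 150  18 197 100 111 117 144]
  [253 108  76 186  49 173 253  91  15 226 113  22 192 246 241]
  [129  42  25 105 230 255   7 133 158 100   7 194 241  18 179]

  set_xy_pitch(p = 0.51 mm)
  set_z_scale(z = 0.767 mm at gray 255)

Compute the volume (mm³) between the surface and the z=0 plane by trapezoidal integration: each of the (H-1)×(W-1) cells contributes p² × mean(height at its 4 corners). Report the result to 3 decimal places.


6.265

height_mm = gray/255 × 0.767; cell vol = 0.51² × mean(4 corners)
unit = 0.51² × 0.767 / (4×255) = 0.000195585 mm³ per gray-sum
row 0: Σ corner-gray over 14 cells = 8303  → 1.6239
row 1: Σ corner-gray over 14 cells = 8281  → 1.6196
row 2: Σ corner-gray over 14 cells = 8115  → 1.5872
row 3: Σ corner-gray over 14 cells = 7332  → 1.4340
Σ rows: total corner-gray = 32031  → 6.2648 mm³


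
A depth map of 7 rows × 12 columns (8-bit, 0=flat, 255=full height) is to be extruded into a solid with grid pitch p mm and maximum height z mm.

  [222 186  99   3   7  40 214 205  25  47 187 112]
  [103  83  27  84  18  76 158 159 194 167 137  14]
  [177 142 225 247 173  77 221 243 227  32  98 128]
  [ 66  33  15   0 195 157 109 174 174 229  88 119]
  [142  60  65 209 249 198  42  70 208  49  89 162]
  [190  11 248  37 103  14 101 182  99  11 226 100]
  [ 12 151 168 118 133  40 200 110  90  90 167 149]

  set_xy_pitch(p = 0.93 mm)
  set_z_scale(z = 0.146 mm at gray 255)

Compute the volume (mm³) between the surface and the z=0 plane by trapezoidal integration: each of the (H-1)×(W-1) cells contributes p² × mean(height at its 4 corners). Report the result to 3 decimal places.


height_mm = gray/255 × 0.146; cell vol = 0.93² × mean(4 corners)
unit = 0.93² × 0.146 / (4×255) = 0.000123799 mm³ per gray-sum
row 0: Σ corner-gray over 11 cells = 4683  → 0.5798
row 1: Σ corner-gray over 11 cells = 5998  → 0.7425
row 2: Σ corner-gray over 11 cells = 6208  → 0.7685
row 3: Σ corner-gray over 11 cells = 5315  → 0.6580
row 4: Σ corner-gray over 11 cells = 5136  → 0.6358
row 5: Σ corner-gray over 11 cells = 5049  → 0.6251
Σ rows: total corner-gray = 32389  → 4.0097 mm³

4.010


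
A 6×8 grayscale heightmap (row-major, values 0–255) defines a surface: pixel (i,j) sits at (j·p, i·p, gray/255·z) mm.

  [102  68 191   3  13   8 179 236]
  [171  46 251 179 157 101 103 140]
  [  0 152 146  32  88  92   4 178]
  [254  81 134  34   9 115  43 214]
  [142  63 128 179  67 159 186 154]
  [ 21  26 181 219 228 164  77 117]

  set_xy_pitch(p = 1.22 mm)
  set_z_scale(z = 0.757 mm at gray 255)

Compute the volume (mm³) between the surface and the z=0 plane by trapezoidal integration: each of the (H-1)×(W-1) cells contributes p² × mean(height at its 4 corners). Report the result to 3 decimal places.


17.555

height_mm = gray/255 × 0.757; cell vol = 1.22² × mean(4 corners)
unit = 1.22² × 0.757 / (4×255) = 0.00110463 mm³ per gray-sum
row 0: Σ corner-gray over 7 cells = 3247  → 3.5867
row 1: Σ corner-gray over 7 cells = 3191  → 3.5249
row 2: Σ corner-gray over 7 cells = 2506  → 2.7682
row 3: Σ corner-gray over 7 cells = 3160  → 3.4906
row 4: Σ corner-gray over 7 cells = 3788  → 4.1843
Σ rows: total corner-gray = 15892  → 17.5547 mm³


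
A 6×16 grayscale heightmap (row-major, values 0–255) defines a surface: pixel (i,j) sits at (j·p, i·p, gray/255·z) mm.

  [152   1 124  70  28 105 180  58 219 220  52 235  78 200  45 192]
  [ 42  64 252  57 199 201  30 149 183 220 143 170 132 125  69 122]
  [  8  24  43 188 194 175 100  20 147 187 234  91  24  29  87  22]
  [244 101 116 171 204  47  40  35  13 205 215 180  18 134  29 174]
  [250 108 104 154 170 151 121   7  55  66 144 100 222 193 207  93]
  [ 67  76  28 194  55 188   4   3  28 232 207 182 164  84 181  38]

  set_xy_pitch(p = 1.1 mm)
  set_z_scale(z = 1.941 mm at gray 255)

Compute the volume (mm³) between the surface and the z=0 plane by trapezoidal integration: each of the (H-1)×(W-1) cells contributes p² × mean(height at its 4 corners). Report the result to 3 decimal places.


height_mm = gray/255 × 1.941; cell vol = 1.1² × mean(4 corners)
unit = 1.1² × 1.941 / (4×255) = 0.00230256 mm³ per gray-sum
row 0: Σ corner-gray over 15 cells = 7726  → 17.7896
row 1: Σ corner-gray over 15 cells = 7268  → 16.7350
row 2: Σ corner-gray over 15 cells = 6550  → 15.0818
row 3: Σ corner-gray over 15 cells = 7381  → 16.9952
row 4: Σ corner-gray over 15 cells = 7304  → 16.8179
Σ rows: total corner-gray = 36229  → 83.4194 mm³

83.419


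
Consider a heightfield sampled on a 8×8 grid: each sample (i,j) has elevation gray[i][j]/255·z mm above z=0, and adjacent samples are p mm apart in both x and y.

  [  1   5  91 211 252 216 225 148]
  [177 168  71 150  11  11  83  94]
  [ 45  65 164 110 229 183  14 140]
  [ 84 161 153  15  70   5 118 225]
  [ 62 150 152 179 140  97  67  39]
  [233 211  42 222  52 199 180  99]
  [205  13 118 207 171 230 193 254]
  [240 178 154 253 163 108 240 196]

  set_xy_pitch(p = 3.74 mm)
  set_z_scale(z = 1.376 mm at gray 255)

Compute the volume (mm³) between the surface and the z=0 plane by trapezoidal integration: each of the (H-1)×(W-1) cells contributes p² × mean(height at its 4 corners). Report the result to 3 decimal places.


height_mm = gray/255 × 1.376; cell vol = 3.74² × mean(4 corners)
unit = 3.74² × 1.376 / (4×255) = 0.0188695 mm³ per gray-sum
row 0: Σ corner-gray over 7 cells = 3408  → 64.3074
row 1: Σ corner-gray over 7 cells = 2974  → 56.1180
row 2: Σ corner-gray over 7 cells = 3068  → 57.8918
row 3: Σ corner-gray over 7 cells = 3024  → 57.0615
row 4: Σ corner-gray over 7 cells = 3815  → 71.9873
row 5: Σ corner-gray over 7 cells = 4467  → 84.2903
row 6: Σ corner-gray over 7 cells = 4951  → 93.4231
Σ rows: total corner-gray = 25707  → 485.0794 mm³

485.079


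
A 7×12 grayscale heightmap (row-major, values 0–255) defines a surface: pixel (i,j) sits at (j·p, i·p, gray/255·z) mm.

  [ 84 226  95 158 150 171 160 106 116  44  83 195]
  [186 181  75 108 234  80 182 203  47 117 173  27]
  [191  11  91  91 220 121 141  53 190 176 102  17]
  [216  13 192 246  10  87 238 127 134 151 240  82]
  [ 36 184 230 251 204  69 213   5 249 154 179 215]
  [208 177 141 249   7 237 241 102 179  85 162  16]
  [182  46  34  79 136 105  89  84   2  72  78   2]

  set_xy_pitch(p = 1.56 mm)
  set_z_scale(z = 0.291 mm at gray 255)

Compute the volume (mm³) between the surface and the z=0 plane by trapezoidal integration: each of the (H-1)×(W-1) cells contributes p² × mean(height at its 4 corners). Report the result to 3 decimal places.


height_mm = gray/255 × 0.291; cell vol = 1.56² × mean(4 corners)
unit = 1.56² × 0.291 / (4×255) = 0.000694292 mm³ per gray-sum
row 0: Σ corner-gray over 11 cells = 5910  → 4.1033
row 1: Σ corner-gray over 11 cells = 5613  → 3.8971
row 2: Σ corner-gray over 11 cells = 5774  → 4.0088
row 3: Σ corner-gray over 11 cells = 6901  → 4.7913
row 4: Σ corner-gray over 11 cells = 7111  → 4.9371
row 5: Σ corner-gray over 11 cells = 5018  → 3.4840
Σ rows: total corner-gray = 36327  → 25.2215 mm³

25.222


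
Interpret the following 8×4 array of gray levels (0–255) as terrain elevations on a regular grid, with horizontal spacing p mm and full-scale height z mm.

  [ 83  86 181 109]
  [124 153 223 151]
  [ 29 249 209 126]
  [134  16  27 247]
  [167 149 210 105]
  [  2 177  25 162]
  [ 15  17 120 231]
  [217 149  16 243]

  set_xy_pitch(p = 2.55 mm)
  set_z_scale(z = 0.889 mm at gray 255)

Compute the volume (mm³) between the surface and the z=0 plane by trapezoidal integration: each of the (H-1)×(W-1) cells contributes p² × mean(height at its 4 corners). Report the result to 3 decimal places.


height_mm = gray/255 × 0.889; cell vol = 2.55² × mean(4 corners)
unit = 2.55² × 0.889 / (4×255) = 0.00566737 mm³ per gray-sum
row 0: Σ corner-gray over 3 cells = 1753  → 9.9349
row 1: Σ corner-gray over 3 cells = 2098  → 11.8902
row 2: Σ corner-gray over 3 cells = 1538  → 8.7164
row 3: Σ corner-gray over 3 cells = 1457  → 8.2574
row 4: Σ corner-gray over 3 cells = 1558  → 8.8298
row 5: Σ corner-gray over 3 cells = 1088  → 6.1661
row 6: Σ corner-gray over 3 cells = 1310  → 7.4243
Σ rows: total corner-gray = 10802  → 61.2190 mm³

61.219


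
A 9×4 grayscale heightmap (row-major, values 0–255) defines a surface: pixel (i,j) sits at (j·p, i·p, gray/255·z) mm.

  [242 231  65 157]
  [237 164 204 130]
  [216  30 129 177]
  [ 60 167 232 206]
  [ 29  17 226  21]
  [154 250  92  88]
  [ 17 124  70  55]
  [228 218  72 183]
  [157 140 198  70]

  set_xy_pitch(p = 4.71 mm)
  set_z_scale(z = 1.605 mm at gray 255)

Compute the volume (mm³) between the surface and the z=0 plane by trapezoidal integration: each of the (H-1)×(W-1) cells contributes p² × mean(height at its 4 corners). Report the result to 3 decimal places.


height_mm = gray/255 × 1.605; cell vol = 4.71² × mean(4 corners)
unit = 4.71² × 1.605 / (4×255) = 0.0349073 mm³ per gray-sum
row 0: Σ corner-gray over 3 cells = 2094  → 73.0960
row 1: Σ corner-gray over 3 cells = 1814  → 63.3219
row 2: Σ corner-gray over 3 cells = 1775  → 61.9605
row 3: Σ corner-gray over 3 cells = 1600  → 55.8517
row 4: Σ corner-gray over 3 cells = 1462  → 51.0345
row 5: Σ corner-gray over 3 cells = 1386  → 48.3816
row 6: Σ corner-gray over 3 cells = 1451  → 50.6505
row 7: Σ corner-gray over 3 cells = 1894  → 66.1145
Σ rows: total corner-gray = 13476  → 470.4112 mm³

470.411


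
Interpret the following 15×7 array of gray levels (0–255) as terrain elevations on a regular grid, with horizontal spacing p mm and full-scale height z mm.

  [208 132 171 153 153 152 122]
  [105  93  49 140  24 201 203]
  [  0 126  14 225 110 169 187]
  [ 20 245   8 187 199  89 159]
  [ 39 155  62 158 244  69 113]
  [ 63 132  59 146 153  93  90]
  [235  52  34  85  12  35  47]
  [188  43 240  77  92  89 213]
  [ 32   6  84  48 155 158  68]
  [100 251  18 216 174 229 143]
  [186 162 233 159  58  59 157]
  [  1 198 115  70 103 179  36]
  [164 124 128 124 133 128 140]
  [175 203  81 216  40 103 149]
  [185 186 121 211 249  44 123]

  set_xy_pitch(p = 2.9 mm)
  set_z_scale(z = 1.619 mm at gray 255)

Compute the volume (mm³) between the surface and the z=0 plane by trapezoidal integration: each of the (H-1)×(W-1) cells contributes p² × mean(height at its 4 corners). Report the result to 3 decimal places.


height_mm = gray/255 × 1.619; cell vol = 2.9² × mean(4 corners)
unit = 2.9² × 1.619 / (4×255) = 0.0133488 mm³ per gray-sum
row 0: Σ corner-gray over 6 cells = 3174  → 42.3691
row 1: Σ corner-gray over 6 cells = 2797  → 37.3366
row 2: Σ corner-gray over 6 cells = 3110  → 41.5148
row 3: Σ corner-gray over 6 cells = 3163  → 42.2223
row 4: Σ corner-gray over 6 cells = 2847  → 38.0041
row 5: Σ corner-gray over 6 cells = 2037  → 27.1915
row 6: Σ corner-gray over 6 cells = 2201  → 29.3807
row 7: Σ corner-gray over 6 cells = 2485  → 33.1718
row 8: Σ corner-gray over 6 cells = 3021  → 40.3268
row 9: Σ corner-gray over 6 cells = 3704  → 49.4440
row 10: Σ corner-gray over 6 cells = 3052  → 40.7406
row 11: Σ corner-gray over 6 cells = 2945  → 39.3123
row 12: Σ corner-gray over 6 cells = 3188  → 42.5560
row 13: Σ corner-gray over 6 cells = 3540  → 47.2548
Σ rows: total corner-gray = 41264  → 550.8254 mm³

550.825


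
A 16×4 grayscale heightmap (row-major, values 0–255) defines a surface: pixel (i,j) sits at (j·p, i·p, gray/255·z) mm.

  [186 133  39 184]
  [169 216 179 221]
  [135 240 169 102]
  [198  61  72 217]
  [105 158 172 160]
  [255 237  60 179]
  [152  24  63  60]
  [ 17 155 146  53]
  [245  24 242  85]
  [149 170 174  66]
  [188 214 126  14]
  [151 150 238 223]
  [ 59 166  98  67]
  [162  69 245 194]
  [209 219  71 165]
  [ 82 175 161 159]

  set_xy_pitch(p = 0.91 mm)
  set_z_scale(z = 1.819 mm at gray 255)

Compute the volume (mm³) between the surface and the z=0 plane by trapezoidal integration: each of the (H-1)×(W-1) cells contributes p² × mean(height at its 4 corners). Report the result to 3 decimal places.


38.779

height_mm = gray/255 × 1.819; cell vol = 0.91² × mean(4 corners)
unit = 0.91² × 1.819 / (4×255) = 0.00147678 mm³ per gray-sum
row 0: Σ corner-gray over 3 cells = 1894  → 2.7970
row 1: Σ corner-gray over 3 cells = 2235  → 3.3006
row 2: Σ corner-gray over 3 cells = 1736  → 2.5637
row 3: Σ corner-gray over 3 cells = 1606  → 2.3717
row 4: Σ corner-gray over 3 cells = 1953  → 2.8841
row 5: Σ corner-gray over 3 cells = 1414  → 2.0882
row 6: Σ corner-gray over 3 cells = 1058  → 1.5624
row 7: Σ corner-gray over 3 cells = 1534  → 2.2654
row 8: Σ corner-gray over 3 cells = 1765  → 2.6065
row 9: Σ corner-gray over 3 cells = 1785  → 2.6360
row 10: Σ corner-gray over 3 cells = 2032  → 3.0008
row 11: Σ corner-gray over 3 cells = 1804  → 2.6641
row 12: Σ corner-gray over 3 cells = 1638  → 2.4190
row 13: Σ corner-gray over 3 cells = 1938  → 2.8620
row 14: Σ corner-gray over 3 cells = 1867  → 2.7571
Σ rows: total corner-gray = 26259  → 38.7787 mm³


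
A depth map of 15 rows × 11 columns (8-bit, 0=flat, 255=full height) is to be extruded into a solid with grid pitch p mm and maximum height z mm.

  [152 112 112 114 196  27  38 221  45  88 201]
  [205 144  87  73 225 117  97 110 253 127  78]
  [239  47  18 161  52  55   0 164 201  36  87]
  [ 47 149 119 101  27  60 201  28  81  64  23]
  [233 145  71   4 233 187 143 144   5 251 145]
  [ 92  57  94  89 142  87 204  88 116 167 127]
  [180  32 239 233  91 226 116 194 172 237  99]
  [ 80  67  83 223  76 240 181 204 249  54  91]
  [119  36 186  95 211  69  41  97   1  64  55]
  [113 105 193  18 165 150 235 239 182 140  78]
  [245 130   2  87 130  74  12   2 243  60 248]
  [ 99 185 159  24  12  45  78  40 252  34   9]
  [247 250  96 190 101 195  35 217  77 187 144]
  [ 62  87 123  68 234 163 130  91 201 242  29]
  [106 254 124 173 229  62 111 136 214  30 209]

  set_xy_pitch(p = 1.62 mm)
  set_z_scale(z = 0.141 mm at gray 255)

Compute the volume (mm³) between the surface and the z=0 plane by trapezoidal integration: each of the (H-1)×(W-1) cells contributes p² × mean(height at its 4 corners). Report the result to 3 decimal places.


height_mm = gray/255 × 0.141; cell vol = 1.62² × mean(4 corners)
unit = 1.62² × 0.141 / (4×255) = 0.000362785 mm³ per gray-sum
row 0: Σ corner-gray over 10 cells = 5008  → 1.8168
row 1: Σ corner-gray over 10 cells = 4543  → 1.6481
row 2: Σ corner-gray over 10 cells = 3524  → 1.2785
row 3: Σ corner-gray over 10 cells = 4474  → 1.6231
row 4: Σ corner-gray over 10 cells = 5051  → 1.8324
row 5: Σ corner-gray over 10 cells = 5666  → 2.0555
row 6: Σ corner-gray over 10 cells = 6284  → 2.2797
row 7: Σ corner-gray over 10 cells = 4699  → 1.7047
row 8: Σ corner-gray over 10 cells = 4819  → 1.7483
row 9: Σ corner-gray over 10 cells = 5018  → 1.8205
row 10: Σ corner-gray over 10 cells = 3739  → 1.3565
row 11: Σ corner-gray over 10 cells = 4853  → 1.7606
row 12: Σ corner-gray over 10 cells = 5856  → 2.1245
row 13: Σ corner-gray over 10 cells = 5750  → 2.0860
Σ rows: total corner-gray = 69284  → 25.1352 mm³

25.135


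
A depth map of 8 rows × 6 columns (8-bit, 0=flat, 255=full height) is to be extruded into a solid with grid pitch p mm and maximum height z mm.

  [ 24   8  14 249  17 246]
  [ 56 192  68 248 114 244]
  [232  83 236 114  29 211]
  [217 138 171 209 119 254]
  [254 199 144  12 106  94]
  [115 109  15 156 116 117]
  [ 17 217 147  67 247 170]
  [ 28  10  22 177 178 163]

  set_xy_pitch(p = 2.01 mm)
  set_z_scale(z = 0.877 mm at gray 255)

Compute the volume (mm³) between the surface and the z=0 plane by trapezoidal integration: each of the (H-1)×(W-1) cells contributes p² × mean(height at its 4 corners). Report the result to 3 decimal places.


height_mm = gray/255 × 0.877; cell vol = 2.01² × mean(4 corners)
unit = 2.01² × 0.877 / (4×255) = 0.00347369 mm³ per gray-sum
row 0: Σ corner-gray over 5 cells = 2390  → 8.3021
row 1: Σ corner-gray over 5 cells = 2911  → 10.1119
row 2: Σ corner-gray over 5 cells = 3112  → 10.8101
row 3: Σ corner-gray over 5 cells = 3015  → 10.4732
row 4: Σ corner-gray over 5 cells = 2294  → 7.9687
row 5: Σ corner-gray over 5 cells = 2567  → 8.9170
row 6: Σ corner-gray over 5 cells = 2508  → 8.7120
Σ rows: total corner-gray = 18797  → 65.2950 mm³

65.295
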